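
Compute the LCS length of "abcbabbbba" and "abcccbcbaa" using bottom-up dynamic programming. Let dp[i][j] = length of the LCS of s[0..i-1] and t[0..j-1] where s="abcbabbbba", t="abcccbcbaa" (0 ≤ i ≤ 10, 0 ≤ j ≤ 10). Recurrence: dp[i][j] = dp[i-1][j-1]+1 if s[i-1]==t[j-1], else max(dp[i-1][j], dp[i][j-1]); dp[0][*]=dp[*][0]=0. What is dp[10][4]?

   ''  a  b  c  c  c  b  c  b  a  a
''  0  0  0  0  0  0  0  0  0  0  0
 a  0  1  1  1  1  1  1  1  1  1  1
 b  0  1  2  2  2  2  2  2  2  2  2
 c  0  1  2  3  3  3  3  3  3  3  3
 b  0  1  2  3  3  3  4  4  4  4  4
 a  0  1  2  3  3  3  4  4  4  5  5
 b  0  1  2  3  3  3  4  4  5  5  5
 b  0  1  2  3  3  3  4  4  5  5  5
 b  0  1  2  3  3  3  4  4  5  5  5
 b  0  1  2  3  3  3  4  4  5  5  5
 a  0  1  2  3  3  3  4  4  5  6  6

3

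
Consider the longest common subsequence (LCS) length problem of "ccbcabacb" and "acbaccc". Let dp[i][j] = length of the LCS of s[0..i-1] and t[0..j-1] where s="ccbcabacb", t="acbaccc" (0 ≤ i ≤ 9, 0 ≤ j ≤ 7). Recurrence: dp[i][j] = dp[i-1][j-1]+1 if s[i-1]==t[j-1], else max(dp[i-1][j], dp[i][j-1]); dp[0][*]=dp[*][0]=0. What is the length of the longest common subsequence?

4

   ''  a  c  b  a  c  c  c
''  0  0  0  0  0  0  0  0
 c  0  0  1  1  1  1  1  1
 c  0  0  1  1  1  2  2  2
 b  0  0  1  2  2  2  2  2
 c  0  0  1  2  2  3  3  3
 a  0  1  1  2  3  3  3  3
 b  0  1  1  2  3  3  3  3
 a  0  1  1  2  3  3  3  3
 c  0  1  2  2  3  4  4  4
 b  0  1  2  3  3  4  4  4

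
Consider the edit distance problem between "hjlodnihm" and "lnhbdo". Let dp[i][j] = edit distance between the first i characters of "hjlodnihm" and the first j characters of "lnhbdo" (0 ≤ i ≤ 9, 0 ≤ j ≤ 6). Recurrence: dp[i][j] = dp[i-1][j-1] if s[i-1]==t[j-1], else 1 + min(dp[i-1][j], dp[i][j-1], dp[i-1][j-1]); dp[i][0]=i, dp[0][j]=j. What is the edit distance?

8

   ''  l  n  h  b  d  o
''  0  1  2  3  4  5  6
 h  1  1  2  2  3  4  5
 j  2  2  2  3  3  4  5
 l  3  2  3  3  4  4  5
 o  4  3  3  4  4  5  4
 d  5  4  4  4  5  4  5
 n  6  5  4  5  5  5  5
 i  7  6  5  5  6  6  6
 h  8  7  6  5  6  7  7
 m  9  8  7  6  6  7  8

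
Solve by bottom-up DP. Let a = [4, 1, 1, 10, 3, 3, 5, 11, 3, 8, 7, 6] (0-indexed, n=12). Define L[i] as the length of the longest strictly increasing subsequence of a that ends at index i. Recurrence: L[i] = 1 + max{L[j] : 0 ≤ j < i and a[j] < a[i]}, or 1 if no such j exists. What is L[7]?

   i    0    1    2    3    4    5    6    7    8    9   10   11
a[i]    4    1    1   10    3    3    5   11    3    8    7    6
L[i]    1    1    1    2    2    2    3    4    2    4    4    4

4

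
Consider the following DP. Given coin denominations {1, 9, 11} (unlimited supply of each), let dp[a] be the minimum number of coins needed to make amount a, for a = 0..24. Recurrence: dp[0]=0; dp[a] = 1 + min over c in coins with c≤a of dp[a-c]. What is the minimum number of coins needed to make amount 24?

 a  0  1  2  3  4  5  6  7  8  9 10 11 12 13 14 15 16 17 18 19 20 21 22 23 24
dp  0  1  2  3  4  5  6  7  8  1  2  1  2  3  4  5  6  7  2  3  2  3  2  3  4

4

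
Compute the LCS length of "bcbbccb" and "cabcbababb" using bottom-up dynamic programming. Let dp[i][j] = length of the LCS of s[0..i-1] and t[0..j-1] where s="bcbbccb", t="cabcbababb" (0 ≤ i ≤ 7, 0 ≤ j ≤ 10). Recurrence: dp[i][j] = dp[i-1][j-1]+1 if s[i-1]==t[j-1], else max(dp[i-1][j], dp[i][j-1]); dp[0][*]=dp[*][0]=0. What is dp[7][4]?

   ''  c  a  b  c  b  a  b  a  b  b
''  0  0  0  0  0  0  0  0  0  0  0
 b  0  0  0  1  1  1  1  1  1  1  1
 c  0  1  1  1  2  2  2  2  2  2  2
 b  0  1  1  2  2  3  3  3  3  3  3
 b  0  1  1  2  2  3  3  4  4  4  4
 c  0  1  1  2  3  3  3  4  4  4  4
 c  0  1  1  2  3  3  3  4  4  4  4
 b  0  1  1  2  3  4  4  4  4  5  5

3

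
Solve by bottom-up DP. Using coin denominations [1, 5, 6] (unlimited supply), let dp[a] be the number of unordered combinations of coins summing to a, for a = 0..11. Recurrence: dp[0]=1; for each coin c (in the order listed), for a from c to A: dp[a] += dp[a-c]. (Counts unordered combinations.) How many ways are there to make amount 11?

5

after  coin     0     1     2     3     4     5     6     7     8     9    10    11
          1     1     1     1     1     1     1     1     1     1     1     1     1
          5     1     1     1     1     1     2     2     2     2     2     3     3
          6     1     1     1     1     1     2     3     3     3     3     4     5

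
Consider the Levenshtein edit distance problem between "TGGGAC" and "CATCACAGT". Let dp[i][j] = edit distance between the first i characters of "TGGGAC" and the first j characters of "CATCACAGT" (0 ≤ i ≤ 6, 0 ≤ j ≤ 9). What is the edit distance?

   ''  C  A  T  C  A  C  A  G  T
''  0  1  2  3  4  5  6  7  8  9
 T  1  1  2  2  3  4  5  6  7  8
 G  2  2  2  3  3  4  5  6  6  7
 G  3  3  3  3  4  4  5  6  6  7
 G  4  4  4  4  4  5  5  6  6  7
 A  5  5  4  5  5  4  5  5  6  7
 C  6  5  5  5  5  5  4  5  6  7

7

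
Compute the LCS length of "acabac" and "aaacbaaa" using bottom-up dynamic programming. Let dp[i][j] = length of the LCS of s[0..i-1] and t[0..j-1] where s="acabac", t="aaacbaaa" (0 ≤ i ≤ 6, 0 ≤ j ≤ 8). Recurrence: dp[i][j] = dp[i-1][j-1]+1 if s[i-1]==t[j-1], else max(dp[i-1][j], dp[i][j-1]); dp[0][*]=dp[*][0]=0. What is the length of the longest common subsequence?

   ''  a  a  a  c  b  a  a  a
''  0  0  0  0  0  0  0  0  0
 a  0  1  1  1  1  1  1  1  1
 c  0  1  1  1  2  2  2  2  2
 a  0  1  2  2  2  2  3  3  3
 b  0  1  2  2  2  3  3  3  3
 a  0  1  2  3  3  3  4  4  4
 c  0  1  2  3  4  4  4  4  4

4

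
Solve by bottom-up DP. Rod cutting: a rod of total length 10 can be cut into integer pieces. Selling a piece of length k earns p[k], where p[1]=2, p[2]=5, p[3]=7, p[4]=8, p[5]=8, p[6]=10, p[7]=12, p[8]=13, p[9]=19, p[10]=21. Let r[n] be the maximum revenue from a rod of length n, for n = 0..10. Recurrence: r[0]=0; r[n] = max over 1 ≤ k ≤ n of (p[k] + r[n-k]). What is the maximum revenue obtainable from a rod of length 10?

   n    0    1    2    3    4    5    6    7    8    9   10
r[n]    0    2    5    7   10   12   15   17   20   22   25

25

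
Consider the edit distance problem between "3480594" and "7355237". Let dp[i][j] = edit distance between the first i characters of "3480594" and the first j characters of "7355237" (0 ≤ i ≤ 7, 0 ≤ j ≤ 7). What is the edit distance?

   ''  7  3  5  5  2  3  7
''  0  1  2  3  4  5  6  7
 3  1  1  1  2  3  4  5  6
 4  2  2  2  2  3  4  5  6
 8  3  3  3  3  3  4  5  6
 0  4  4  4  4  4  4  5  6
 5  5  5  5  4  4  5  5  6
 9  6  6  6  5  5  5  6  6
 4  7  7  7  6  6  6  6  7

7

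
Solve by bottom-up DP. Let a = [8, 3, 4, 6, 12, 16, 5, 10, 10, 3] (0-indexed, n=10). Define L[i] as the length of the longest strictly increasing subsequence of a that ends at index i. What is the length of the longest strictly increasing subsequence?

5

   i    0    1    2    3    4    5    6    7    8    9
a[i]    8    3    4    6   12   16    5   10   10    3
L[i]    1    1    2    3    4    5    3    4    4    1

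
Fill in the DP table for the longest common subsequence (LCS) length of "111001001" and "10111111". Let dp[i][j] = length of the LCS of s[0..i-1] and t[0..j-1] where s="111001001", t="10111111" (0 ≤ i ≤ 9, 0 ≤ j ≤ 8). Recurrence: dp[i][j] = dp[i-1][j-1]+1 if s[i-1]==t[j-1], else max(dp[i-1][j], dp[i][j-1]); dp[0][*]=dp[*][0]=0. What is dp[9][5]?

4

   ''  1  0  1  1  1  1  1  1
''  0  0  0  0  0  0  0  0  0
 1  0  1  1  1  1  1  1  1  1
 1  0  1  1  2  2  2  2  2  2
 1  0  1  1  2  3  3  3  3  3
 0  0  1  2  2  3  3  3  3  3
 0  0  1  2  2  3  3  3  3  3
 1  0  1  2  3  3  4  4  4  4
 0  0  1  2  3  3  4  4  4  4
 0  0  1  2  3  3  4  4  4  4
 1  0  1  2  3  4  4  5  5  5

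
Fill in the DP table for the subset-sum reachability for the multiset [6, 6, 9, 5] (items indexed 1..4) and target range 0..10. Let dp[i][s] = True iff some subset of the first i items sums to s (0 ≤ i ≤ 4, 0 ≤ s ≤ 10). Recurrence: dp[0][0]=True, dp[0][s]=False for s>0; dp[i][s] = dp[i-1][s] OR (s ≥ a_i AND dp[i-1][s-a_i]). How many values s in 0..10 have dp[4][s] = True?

4

i\s   0   1   2   3   4   5   6   7   8   9  10
  0   T   F   F   F   F   F   F   F   F   F   F
  1   T   F   F   F   F   F   T   F   F   F   F
  2   T   F   F   F   F   F   T   F   F   F   F
  3   T   F   F   F   F   F   T   F   F   T   F
  4   T   F   F   F   F   T   T   F   F   T   F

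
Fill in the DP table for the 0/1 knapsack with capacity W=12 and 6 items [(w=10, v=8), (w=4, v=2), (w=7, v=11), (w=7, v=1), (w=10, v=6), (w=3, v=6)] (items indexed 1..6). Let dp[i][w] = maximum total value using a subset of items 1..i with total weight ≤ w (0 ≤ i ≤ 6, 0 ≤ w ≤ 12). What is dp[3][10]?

i\w   0   1   2   3   4   5   6   7   8   9  10  11  12
  0   0   0   0   0   0   0   0   0   0   0   0   0   0
  1   0   0   0   0   0   0   0   0   0   0   8   8   8
  2   0   0   0   0   2   2   2   2   2   2   8   8   8
  3   0   0   0   0   2   2   2  11  11  11  11  13  13
  4   0   0   0   0   2   2   2  11  11  11  11  13  13
  5   0   0   0   0   2   2   2  11  11  11  11  13  13
  6   0   0   0   6   6   6   6  11  11  11  17  17  17

11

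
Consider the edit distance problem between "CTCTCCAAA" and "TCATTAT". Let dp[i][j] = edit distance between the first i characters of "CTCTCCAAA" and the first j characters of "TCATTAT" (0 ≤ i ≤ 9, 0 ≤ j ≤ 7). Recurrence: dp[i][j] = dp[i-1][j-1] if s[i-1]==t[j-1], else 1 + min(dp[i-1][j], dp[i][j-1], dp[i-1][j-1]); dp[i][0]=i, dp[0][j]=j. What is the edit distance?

   ''  T  C  A  T  T  A  T
''  0  1  2  3  4  5  6  7
 C  1  1  1  2  3  4  5  6
 T  2  1  2  2  2  3  4  5
 C  3  2  1  2  3  3  4  5
 T  4  3  2  2  2  3  4  4
 C  5  4  3  3  3  3  4  5
 C  6  5  4  4  4  4  4  5
 A  7  6  5  4  5  5  4  5
 A  8  7  6  5  5  6  5  5
 A  9  8  7  6  6  6  6  6

6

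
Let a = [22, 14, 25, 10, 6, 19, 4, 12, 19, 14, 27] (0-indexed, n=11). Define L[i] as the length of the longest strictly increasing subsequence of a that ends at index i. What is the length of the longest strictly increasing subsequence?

   i    0    1    2    3    4    5    6    7    8    9   10
a[i]   22   14   25   10    6   19    4   12   19   14   27
L[i]    1    1    2    1    1    2    1    2    3    3    4

4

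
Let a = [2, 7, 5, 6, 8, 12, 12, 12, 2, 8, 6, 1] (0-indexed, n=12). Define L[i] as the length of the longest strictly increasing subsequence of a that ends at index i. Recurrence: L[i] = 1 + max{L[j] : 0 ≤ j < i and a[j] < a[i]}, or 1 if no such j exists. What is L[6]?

5

   i    0    1    2    3    4    5    6    7    8    9   10   11
a[i]    2    7    5    6    8   12   12   12    2    8    6    1
L[i]    1    2    2    3    4    5    5    5    1    4    3    1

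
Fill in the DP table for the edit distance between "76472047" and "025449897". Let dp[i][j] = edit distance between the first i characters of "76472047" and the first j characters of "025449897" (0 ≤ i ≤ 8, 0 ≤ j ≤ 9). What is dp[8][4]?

   ''  0  2  5  4  4  9  8  9  7
''  0  1  2  3  4  5  6  7  8  9
 7  1  1  2  3  4  5  6  7  8  8
 6  2  2  2  3  4  5  6  7  8  9
 4  3  3  3  3  3  4  5  6  7  8
 7  4  4  4  4  4  4  5  6  7  7
 2  5  5  4  5  5  5  5  6  7  8
 0  6  5  5  5  6  6  6  6  7  8
 4  7  6  6  6  5  6  7  7  7  8
 7  8  7  7  7  6  6  7  8  8  7

6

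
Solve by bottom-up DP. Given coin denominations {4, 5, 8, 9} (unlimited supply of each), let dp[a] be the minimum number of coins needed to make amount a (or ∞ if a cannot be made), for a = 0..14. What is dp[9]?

1

 a  0  1  2  3  4  5  6  7  8  9 10 11 12 13 14
dp  0  -  -  -  1  1  -  -  1  1  2  -  2  2  2
(- denotes ∞ / unreachable)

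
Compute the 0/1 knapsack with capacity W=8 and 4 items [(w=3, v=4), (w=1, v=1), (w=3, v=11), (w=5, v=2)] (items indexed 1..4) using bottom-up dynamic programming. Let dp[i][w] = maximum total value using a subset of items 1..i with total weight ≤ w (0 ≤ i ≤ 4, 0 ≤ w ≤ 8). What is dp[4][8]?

16

i\w   0   1   2   3   4   5   6   7   8
  0   0   0   0   0   0   0   0   0   0
  1   0   0   0   4   4   4   4   4   4
  2   0   1   1   4   5   5   5   5   5
  3   0   1   1  11  12  12  15  16  16
  4   0   1   1  11  12  12  15  16  16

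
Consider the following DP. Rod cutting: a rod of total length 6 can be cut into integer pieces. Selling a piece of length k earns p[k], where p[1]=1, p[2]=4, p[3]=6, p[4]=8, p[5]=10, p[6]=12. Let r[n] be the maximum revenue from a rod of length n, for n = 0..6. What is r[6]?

12

   n    0    1    2    3    4    5    6
r[n]    0    1    4    6    8   10   12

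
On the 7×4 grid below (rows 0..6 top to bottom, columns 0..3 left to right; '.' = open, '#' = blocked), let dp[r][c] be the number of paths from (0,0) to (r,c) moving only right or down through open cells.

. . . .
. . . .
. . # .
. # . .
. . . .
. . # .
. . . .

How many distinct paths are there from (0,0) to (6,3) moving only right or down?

8

r\c   0   1   2   3
  0   1   1   1   1
  1   1   2   3   4
  2   1   3   0   4
  3   1   0   0   4
  4   1   1   1   5
  5   1   2   0   5
  6   1   3   3   8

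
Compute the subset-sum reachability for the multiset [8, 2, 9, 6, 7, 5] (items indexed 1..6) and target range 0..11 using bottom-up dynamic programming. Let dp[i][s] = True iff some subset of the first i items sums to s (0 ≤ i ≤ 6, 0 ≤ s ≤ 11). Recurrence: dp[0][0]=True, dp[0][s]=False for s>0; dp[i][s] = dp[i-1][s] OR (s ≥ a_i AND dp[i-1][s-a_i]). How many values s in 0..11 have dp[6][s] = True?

9

i\s   0   1   2   3   4   5   6   7   8   9  10  11
  0   T   F   F   F   F   F   F   F   F   F   F   F
  1   T   F   F   F   F   F   F   F   T   F   F   F
  2   T   F   T   F   F   F   F   F   T   F   T   F
  3   T   F   T   F   F   F   F   F   T   T   T   T
  4   T   F   T   F   F   F   T   F   T   T   T   T
  5   T   F   T   F   F   F   T   T   T   T   T   T
  6   T   F   T   F   F   T   T   T   T   T   T   T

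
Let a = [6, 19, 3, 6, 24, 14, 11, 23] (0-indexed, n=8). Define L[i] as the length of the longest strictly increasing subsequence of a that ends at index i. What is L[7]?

   i    0    1    2    3    4    5    6    7
a[i]    6   19    3    6   24   14   11   23
L[i]    1    2    1    2    3    3    3    4

4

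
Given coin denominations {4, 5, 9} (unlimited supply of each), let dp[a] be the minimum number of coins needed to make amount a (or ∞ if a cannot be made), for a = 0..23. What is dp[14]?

2

 a  0  1  2  3  4  5  6  7  8  9 10 11 12 13 14 15 16 17 18 19 20 21 22 23
dp  0  -  -  -  1  1  -  -  2  1  2  -  3  2  2  3  4  3  2  3  4  4  3  3
(- denotes ∞ / unreachable)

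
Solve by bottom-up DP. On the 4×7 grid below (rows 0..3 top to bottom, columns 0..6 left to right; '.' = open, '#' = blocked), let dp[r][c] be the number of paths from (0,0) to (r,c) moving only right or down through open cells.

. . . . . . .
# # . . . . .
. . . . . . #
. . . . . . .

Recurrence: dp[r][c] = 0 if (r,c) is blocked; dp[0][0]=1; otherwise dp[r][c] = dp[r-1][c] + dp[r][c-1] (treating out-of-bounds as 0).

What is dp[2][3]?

r\c   0   1   2   3   4   5   6
  0   1   1   1   1   1   1   1
  1   0   0   1   2   3   4   5
  2   0   0   1   3   6  10   0
  3   0   0   1   4  10  20  20

3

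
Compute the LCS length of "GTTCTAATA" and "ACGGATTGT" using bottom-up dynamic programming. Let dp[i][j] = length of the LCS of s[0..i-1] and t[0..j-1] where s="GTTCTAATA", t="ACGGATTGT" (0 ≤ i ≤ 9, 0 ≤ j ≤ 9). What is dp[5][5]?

1

   ''  A  C  G  G  A  T  T  G  T
''  0  0  0  0  0  0  0  0  0  0
 G  0  0  0  1  1  1  1  1  1  1
 T  0  0  0  1  1  1  2  2  2  2
 T  0  0  0  1  1  1  2  3  3  3
 C  0  0  1  1  1  1  2  3  3  3
 T  0  0  1  1  1  1  2  3  3  4
 A  0  1  1  1  1  2  2  3  3  4
 A  0  1  1  1  1  2  2  3  3  4
 T  0  1  1  1  1  2  3  3  3  4
 A  0  1  1  1  1  2  3  3  3  4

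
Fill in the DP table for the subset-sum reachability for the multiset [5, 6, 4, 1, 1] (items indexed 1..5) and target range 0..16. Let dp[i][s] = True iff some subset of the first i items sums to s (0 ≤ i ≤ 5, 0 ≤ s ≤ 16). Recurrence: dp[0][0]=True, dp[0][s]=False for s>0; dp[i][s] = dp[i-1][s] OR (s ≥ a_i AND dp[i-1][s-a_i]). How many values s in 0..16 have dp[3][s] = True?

i\s   0   1   2   3   4   5   6   7   8   9  10  11  12  13  14  15  16
  0   T   F   F   F   F   F   F   F   F   F   F   F   F   F   F   F   F
  1   T   F   F   F   F   T   F   F   F   F   F   F   F   F   F   F   F
  2   T   F   F   F   F   T   T   F   F   F   F   T   F   F   F   F   F
  3   T   F   F   F   T   T   T   F   F   T   T   T   F   F   F   T   F
  4   T   T   F   F   T   T   T   T   F   T   T   T   T   F   F   T   T
  5   T   T   T   F   T   T   T   T   T   T   T   T   T   T   F   T   T

8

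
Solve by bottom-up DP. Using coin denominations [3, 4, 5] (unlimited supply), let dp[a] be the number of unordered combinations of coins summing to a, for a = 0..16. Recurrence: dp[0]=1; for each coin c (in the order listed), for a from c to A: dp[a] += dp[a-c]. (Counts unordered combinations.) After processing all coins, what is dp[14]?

3

after  coin     0     1     2     3     4     5     6     7     8     9    10    11    12    13    14    15    16
          3     1     0     0     1     0     0     1     0     0     1     0     0     1     0     0     1     0
          4     1     0     0     1     1     0     1     1     1     1     1     1     2     1     1     2     2
          5     1     0     0     1     1     1     1     1     2     2     2     2     3     3     3     4     4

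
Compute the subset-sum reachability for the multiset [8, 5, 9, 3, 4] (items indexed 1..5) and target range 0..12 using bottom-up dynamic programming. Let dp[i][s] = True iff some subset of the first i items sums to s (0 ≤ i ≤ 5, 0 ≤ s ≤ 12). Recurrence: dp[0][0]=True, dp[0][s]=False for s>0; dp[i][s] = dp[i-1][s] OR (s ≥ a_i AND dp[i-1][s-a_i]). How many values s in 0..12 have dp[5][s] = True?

9

i\s   0   1   2   3   4   5   6   7   8   9  10  11  12
  0   T   F   F   F   F   F   F   F   F   F   F   F   F
  1   T   F   F   F   F   F   F   F   T   F   F   F   F
  2   T   F   F   F   F   T   F   F   T   F   F   F   F
  3   T   F   F   F   F   T   F   F   T   T   F   F   F
  4   T   F   F   T   F   T   F   F   T   T   F   T   T
  5   T   F   F   T   T   T   F   T   T   T   F   T   T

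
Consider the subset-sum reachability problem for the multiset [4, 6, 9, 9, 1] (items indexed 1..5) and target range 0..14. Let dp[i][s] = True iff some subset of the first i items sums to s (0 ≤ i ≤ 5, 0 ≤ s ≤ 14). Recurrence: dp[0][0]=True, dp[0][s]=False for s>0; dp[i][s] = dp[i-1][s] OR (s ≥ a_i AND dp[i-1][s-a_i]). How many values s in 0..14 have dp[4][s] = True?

6

i\s   0   1   2   3   4   5   6   7   8   9  10  11  12  13  14
  0   T   F   F   F   F   F   F   F   F   F   F   F   F   F   F
  1   T   F   F   F   T   F   F   F   F   F   F   F   F   F   F
  2   T   F   F   F   T   F   T   F   F   F   T   F   F   F   F
  3   T   F   F   F   T   F   T   F   F   T   T   F   F   T   F
  4   T   F   F   F   T   F   T   F   F   T   T   F   F   T   F
  5   T   T   F   F   T   T   T   T   F   T   T   T   F   T   T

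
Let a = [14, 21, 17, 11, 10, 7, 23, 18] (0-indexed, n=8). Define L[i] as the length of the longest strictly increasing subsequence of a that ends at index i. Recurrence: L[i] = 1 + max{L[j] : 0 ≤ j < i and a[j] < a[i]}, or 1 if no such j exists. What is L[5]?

1

   i    0    1    2    3    4    5    6    7
a[i]   14   21   17   11   10    7   23   18
L[i]    1    2    2    1    1    1    3    3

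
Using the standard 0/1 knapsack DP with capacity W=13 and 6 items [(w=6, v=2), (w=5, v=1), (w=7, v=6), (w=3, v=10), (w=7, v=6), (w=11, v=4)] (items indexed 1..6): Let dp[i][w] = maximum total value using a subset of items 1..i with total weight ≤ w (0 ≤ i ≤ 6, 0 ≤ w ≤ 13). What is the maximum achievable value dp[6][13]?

16

i\w   0   1   2   3   4   5   6   7   8   9  10  11  12  13
  0   0   0   0   0   0   0   0   0   0   0   0   0   0   0
  1   0   0   0   0   0   0   2   2   2   2   2   2   2   2
  2   0   0   0   0   0   1   2   2   2   2   2   3   3   3
  3   0   0   0   0   0   1   2   6   6   6   6   6   7   8
  4   0   0   0  10  10  10  10  10  11  12  16  16  16  16
  5   0   0   0  10  10  10  10  10  11  12  16  16  16  16
  6   0   0   0  10  10  10  10  10  11  12  16  16  16  16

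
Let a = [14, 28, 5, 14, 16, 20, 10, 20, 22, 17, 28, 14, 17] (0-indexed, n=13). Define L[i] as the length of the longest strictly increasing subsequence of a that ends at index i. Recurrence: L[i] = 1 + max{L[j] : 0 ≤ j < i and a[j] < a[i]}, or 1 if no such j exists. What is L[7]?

4

   i    0    1    2    3    4    5    6    7    8    9   10   11   12
a[i]   14   28    5   14   16   20   10   20   22   17   28   14   17
L[i]    1    2    1    2    3    4    2    4    5    4    6    3    4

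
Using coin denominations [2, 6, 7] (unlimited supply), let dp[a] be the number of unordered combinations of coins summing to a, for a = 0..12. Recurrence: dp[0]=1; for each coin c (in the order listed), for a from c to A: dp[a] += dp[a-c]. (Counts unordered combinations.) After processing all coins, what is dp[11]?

1

after  coin     0     1     2     3     4     5     6     7     8     9    10    11    12
          2     1     0     1     0     1     0     1     0     1     0     1     0     1
          6     1     0     1     0     1     0     2     0     2     0     2     0     3
          7     1     0     1     0     1     0     2     1     2     1     2     1     3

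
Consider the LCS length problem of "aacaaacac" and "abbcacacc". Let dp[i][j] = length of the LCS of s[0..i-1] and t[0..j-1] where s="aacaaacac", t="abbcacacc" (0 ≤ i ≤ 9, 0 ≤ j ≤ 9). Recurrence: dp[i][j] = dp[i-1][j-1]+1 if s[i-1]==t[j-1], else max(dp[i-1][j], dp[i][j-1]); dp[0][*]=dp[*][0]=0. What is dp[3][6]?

   ''  a  b  b  c  a  c  a  c  c
''  0  0  0  0  0  0  0  0  0  0
 a  0  1  1  1  1  1  1  1  1  1
 a  0  1  1  1  1  2  2  2  2  2
 c  0  1  1  1  2  2  3  3  3  3
 a  0  1  1  1  2  3  3  4  4  4
 a  0  1  1  1  2  3  3  4  4  4
 a  0  1  1  1  2  3  3  4  4  4
 c  0  1  1  1  2  3  4  4  5  5
 a  0  1  1  1  2  3  4  5  5  5
 c  0  1  1  1  2  3  4  5  6  6

3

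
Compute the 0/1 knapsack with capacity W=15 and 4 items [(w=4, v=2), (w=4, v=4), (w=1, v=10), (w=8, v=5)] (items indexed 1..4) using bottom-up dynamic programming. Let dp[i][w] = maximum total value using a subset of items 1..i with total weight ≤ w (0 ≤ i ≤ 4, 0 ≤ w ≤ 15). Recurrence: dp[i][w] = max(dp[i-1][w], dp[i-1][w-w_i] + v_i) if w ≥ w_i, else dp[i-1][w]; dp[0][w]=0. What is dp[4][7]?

i\w   0   1   2   3   4   5   6   7   8   9  10  11  12  13  14  15
  0   0   0   0   0   0   0   0   0   0   0   0   0   0   0   0   0
  1   0   0   0   0   2   2   2   2   2   2   2   2   2   2   2   2
  2   0   0   0   0   4   4   4   4   6   6   6   6   6   6   6   6
  3   0  10  10  10  10  14  14  14  14  16  16  16  16  16  16  16
  4   0  10  10  10  10  14  14  14  14  16  16  16  16  19  19  19

14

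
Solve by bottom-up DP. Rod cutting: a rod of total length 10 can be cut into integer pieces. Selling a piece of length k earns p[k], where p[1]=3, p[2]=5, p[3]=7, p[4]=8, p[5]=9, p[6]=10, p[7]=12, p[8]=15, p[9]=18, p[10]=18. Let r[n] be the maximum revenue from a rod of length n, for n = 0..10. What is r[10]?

30

   n    0    1    2    3    4    5    6    7    8    9   10
r[n]    0    3    6    9   12   15   18   21   24   27   30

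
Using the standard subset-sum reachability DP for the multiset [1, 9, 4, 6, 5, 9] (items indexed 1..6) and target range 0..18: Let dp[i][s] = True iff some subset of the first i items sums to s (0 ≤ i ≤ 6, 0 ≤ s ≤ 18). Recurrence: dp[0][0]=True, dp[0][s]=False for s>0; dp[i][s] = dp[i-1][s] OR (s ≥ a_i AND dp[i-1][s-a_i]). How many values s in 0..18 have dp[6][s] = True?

i\s   0   1   2   3   4   5   6   7   8   9  10  11  12  13  14  15  16  17  18
  0   T   F   F   F   F   F   F   F   F   F   F   F   F   F   F   F   F   F   F
  1   T   T   F   F   F   F   F   F   F   F   F   F   F   F   F   F   F   F   F
  2   T   T   F   F   F   F   F   F   F   T   T   F   F   F   F   F   F   F   F
  3   T   T   F   F   T   T   F   F   F   T   T   F   F   T   T   F   F   F   F
  4   T   T   F   F   T   T   T   T   F   T   T   T   F   T   T   T   T   F   F
  5   T   T   F   F   T   T   T   T   F   T   T   T   T   T   T   T   T   F   T
  6   T   T   F   F   T   T   T   T   F   T   T   T   T   T   T   T   T   F   T

15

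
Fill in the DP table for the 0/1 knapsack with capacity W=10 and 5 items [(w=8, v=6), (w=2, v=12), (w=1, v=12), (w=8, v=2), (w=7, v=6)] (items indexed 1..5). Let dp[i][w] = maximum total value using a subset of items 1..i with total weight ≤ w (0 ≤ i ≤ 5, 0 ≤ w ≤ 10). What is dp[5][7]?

24

i\w   0   1   2   3   4   5   6   7   8   9  10
  0   0   0   0   0   0   0   0   0   0   0   0
  1   0   0   0   0   0   0   0   0   6   6   6
  2   0   0  12  12  12  12  12  12  12  12  18
  3   0  12  12  24  24  24  24  24  24  24  24
  4   0  12  12  24  24  24  24  24  24  24  24
  5   0  12  12  24  24  24  24  24  24  24  30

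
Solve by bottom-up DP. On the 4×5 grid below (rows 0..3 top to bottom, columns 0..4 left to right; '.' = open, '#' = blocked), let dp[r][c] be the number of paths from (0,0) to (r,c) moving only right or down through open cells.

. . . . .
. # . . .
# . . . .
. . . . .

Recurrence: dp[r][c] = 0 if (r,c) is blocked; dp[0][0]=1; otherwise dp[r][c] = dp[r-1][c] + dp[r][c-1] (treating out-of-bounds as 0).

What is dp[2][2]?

r\c   0   1   2   3   4
  0   1   1   1   1   1
  1   1   0   1   2   3
  2   0   0   1   3   6
  3   0   0   1   4  10

1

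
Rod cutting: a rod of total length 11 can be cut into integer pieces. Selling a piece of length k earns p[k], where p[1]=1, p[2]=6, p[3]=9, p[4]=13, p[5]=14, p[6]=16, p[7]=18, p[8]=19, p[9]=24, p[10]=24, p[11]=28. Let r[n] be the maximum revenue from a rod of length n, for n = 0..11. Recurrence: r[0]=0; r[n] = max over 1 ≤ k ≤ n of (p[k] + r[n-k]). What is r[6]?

19

   n    0    1    2    3    4    5    6    7    8    9   10   11
r[n]    0    1    6    9   13   15   19   22   26   28   32   35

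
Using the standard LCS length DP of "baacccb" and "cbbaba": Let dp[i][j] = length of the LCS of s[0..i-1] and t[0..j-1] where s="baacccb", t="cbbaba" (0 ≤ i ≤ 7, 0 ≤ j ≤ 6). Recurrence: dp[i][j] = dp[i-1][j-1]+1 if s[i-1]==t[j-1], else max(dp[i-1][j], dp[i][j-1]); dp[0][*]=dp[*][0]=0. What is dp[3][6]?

   ''  c  b  b  a  b  a
''  0  0  0  0  0  0  0
 b  0  0  1  1  1  1  1
 a  0  0  1  1  2  2  2
 a  0  0  1  1  2  2  3
 c  0  1  1  1  2  2  3
 c  0  1  1  1  2  2  3
 c  0  1  1  1  2  2  3
 b  0  1  2  2  2  3  3

3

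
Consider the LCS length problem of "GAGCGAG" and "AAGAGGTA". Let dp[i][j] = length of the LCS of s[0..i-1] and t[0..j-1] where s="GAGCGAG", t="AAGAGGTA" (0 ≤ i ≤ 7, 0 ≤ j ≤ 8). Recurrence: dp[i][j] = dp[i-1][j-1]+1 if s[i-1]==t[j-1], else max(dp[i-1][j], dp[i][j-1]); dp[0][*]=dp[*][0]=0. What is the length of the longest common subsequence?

5

   ''  A  A  G  A  G  G  T  A
''  0  0  0  0  0  0  0  0  0
 G  0  0  0  1  1  1  1  1  1
 A  0  1  1  1  2  2  2  2  2
 G  0  1  1  2  2  3  3  3  3
 C  0  1  1  2  2  3  3  3  3
 G  0  1  1  2  2  3  4  4  4
 A  0  1  2  2  3  3  4  4  5
 G  0  1  2  3  3  4  4  4  5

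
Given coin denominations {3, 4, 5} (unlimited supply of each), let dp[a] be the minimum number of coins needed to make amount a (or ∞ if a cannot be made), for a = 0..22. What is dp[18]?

4

 a  0  1  2  3  4  5  6  7  8  9 10 11 12 13 14 15 16 17 18 19 20 21 22
dp  0  -  -  1  1  1  2  2  2  2  2  3  3  3  3  3  4  4  4  4  4  5  5
(- denotes ∞ / unreachable)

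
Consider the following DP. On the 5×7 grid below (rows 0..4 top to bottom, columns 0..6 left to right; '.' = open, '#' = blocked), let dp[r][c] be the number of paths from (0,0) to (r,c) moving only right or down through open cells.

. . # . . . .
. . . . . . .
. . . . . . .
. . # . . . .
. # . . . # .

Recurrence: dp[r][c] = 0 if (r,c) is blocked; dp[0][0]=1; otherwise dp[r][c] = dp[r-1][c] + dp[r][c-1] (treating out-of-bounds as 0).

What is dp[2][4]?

9

r\c   0   1   2   3   4   5   6
  0   1   1   0   0   0   0   0
  1   1   2   2   2   2   2   2
  2   1   3   5   7   9  11  13
  3   1   4   0   7  16  27  40
  4   1   0   0   7  23   0  40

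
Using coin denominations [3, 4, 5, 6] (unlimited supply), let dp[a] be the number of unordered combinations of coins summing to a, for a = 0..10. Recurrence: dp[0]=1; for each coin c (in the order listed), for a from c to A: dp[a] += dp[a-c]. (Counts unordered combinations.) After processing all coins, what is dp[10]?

3

after  coin     0     1     2     3     4     5     6     7     8     9    10
          3     1     0     0     1     0     0     1     0     0     1     0
          4     1     0     0     1     1     0     1     1     1     1     1
          5     1     0     0     1     1     1     1     1     2     2     2
          6     1     0     0     1     1     1     2     1     2     3     3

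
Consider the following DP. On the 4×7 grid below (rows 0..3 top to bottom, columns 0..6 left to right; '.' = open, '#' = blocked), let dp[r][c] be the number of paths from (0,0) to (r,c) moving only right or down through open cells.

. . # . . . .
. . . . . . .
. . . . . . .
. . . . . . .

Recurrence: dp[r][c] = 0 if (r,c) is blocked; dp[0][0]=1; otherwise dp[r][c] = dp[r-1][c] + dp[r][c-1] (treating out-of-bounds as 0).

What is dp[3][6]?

49

r\c   0   1   2   3   4   5   6
  0   1   1   0   0   0   0   0
  1   1   2   2   2   2   2   2
  2   1   3   5   7   9  11  13
  3   1   4   9  16  25  36  49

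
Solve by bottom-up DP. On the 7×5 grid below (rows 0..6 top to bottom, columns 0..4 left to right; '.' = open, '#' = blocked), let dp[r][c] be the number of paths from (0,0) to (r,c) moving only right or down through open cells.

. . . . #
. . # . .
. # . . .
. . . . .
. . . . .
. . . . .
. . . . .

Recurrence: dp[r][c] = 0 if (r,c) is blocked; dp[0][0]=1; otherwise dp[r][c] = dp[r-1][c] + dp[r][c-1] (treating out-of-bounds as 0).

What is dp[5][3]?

11

r\c   0   1   2   3   4
  0   1   1   1   1   0
  1   1   2   0   1   1
  2   1   0   0   1   2
  3   1   1   1   2   4
  4   1   2   3   5   9
  5   1   3   6  11  20
  6   1   4  10  21  41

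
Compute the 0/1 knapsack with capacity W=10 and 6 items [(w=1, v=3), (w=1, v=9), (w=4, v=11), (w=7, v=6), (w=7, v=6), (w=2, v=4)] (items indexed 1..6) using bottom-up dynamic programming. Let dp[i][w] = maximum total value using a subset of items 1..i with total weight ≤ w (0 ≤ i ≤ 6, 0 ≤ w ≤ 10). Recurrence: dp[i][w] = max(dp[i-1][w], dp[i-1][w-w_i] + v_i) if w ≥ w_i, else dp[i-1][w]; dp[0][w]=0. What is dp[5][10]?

23

i\w   0   1   2   3   4   5   6   7   8   9  10
  0   0   0   0   0   0   0   0   0   0   0   0
  1   0   3   3   3   3   3   3   3   3   3   3
  2   0   9  12  12  12  12  12  12  12  12  12
  3   0   9  12  12  12  20  23  23  23  23  23
  4   0   9  12  12  12  20  23  23  23  23  23
  5   0   9  12  12  12  20  23  23  23  23  23
  6   0   9  12  13  16  20  23  24  27  27  27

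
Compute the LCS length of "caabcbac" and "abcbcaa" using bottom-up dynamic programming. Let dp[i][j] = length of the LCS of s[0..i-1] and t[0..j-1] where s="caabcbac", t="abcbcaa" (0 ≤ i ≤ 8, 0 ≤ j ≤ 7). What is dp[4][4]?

2

   ''  a  b  c  b  c  a  a
''  0  0  0  0  0  0  0  0
 c  0  0  0  1  1  1  1  1
 a  0  1  1  1  1  1  2  2
 a  0  1  1  1  1  1  2  3
 b  0  1  2  2  2  2  2  3
 c  0  1  2  3  3  3  3  3
 b  0  1  2  3  4  4  4  4
 a  0  1  2  3  4  4  5  5
 c  0  1  2  3  4  5  5  5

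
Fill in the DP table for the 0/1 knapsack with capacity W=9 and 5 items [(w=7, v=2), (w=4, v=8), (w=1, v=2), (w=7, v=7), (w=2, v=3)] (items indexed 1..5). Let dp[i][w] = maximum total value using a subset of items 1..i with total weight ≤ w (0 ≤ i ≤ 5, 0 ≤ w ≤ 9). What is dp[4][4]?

i\w   0   1   2   3   4   5   6   7   8   9
  0   0   0   0   0   0   0   0   0   0   0
  1   0   0   0   0   0   0   0   2   2   2
  2   0   0   0   0   8   8   8   8   8   8
  3   0   2   2   2   8  10  10  10  10  10
  4   0   2   2   2   8  10  10  10  10  10
  5   0   2   3   5   8  10  11  13  13  13

8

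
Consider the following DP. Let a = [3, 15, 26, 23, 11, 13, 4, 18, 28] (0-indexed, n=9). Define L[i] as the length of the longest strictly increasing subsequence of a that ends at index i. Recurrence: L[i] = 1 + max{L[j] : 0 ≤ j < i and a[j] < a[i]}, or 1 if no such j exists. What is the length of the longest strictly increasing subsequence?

5

   i    0    1    2    3    4    5    6    7    8
a[i]    3   15   26   23   11   13    4   18   28
L[i]    1    2    3    3    2    3    2    4    5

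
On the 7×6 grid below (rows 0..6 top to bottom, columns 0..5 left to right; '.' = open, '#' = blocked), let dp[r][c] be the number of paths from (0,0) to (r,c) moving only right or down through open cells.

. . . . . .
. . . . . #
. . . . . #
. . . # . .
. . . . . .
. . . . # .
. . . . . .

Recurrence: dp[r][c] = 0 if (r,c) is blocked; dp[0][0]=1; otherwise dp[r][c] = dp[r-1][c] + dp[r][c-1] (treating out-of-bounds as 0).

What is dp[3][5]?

15

r\c   0   1   2   3   4   5
  0   1   1   1   1   1   1
  1   1   2   3   4   5   0
  2   1   3   6  10  15   0
  3   1   4  10   0  15  15
  4   1   5  15  15  30  45
  5   1   6  21  36   0  45
  6   1   7  28  64  64 109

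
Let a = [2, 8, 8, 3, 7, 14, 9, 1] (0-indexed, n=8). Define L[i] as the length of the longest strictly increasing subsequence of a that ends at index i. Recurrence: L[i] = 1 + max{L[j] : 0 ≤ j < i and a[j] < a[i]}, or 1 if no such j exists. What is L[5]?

4

   i    0    1    2    3    4    5    6    7
a[i]    2    8    8    3    7   14    9    1
L[i]    1    2    2    2    3    4    4    1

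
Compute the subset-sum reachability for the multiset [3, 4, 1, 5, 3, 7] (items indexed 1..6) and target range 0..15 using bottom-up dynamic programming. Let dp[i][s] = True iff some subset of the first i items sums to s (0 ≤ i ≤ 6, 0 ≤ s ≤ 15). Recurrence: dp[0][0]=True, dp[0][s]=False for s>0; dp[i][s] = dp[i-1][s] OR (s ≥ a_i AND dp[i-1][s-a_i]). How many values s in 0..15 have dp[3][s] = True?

7

i\s   0   1   2   3   4   5   6   7   8   9  10  11  12  13  14  15
  0   T   F   F   F   F   F   F   F   F   F   F   F   F   F   F   F
  1   T   F   F   T   F   F   F   F   F   F   F   F   F   F   F   F
  2   T   F   F   T   T   F   F   T   F   F   F   F   F   F   F   F
  3   T   T   F   T   T   T   F   T   T   F   F   F   F   F   F   F
  4   T   T   F   T   T   T   T   T   T   T   T   F   T   T   F   F
  5   T   T   F   T   T   T   T   T   T   T   T   T   T   T   F   T
  6   T   T   F   T   T   T   T   T   T   T   T   T   T   T   T   T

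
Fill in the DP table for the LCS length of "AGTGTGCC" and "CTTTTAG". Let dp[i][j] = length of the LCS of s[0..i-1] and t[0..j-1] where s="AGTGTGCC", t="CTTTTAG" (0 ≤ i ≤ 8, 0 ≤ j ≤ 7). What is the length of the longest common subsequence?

   ''  C  T  T  T  T  A  G
''  0  0  0  0  0  0  0  0
 A  0  0  0  0  0  0  1  1
 G  0  0  0  0  0  0  1  2
 T  0  0  1  1  1  1  1  2
 G  0  0  1  1  1  1  1  2
 T  0  0  1  2  2  2  2  2
 G  0  0  1  2  2  2  2  3
 C  0  1  1  2  2  2  2  3
 C  0  1  1  2  2  2  2  3

3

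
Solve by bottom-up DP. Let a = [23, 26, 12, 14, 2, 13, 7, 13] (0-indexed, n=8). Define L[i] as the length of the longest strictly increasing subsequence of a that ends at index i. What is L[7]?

3

   i    0    1    2    3    4    5    6    7
a[i]   23   26   12   14    2   13    7   13
L[i]    1    2    1    2    1    2    2    3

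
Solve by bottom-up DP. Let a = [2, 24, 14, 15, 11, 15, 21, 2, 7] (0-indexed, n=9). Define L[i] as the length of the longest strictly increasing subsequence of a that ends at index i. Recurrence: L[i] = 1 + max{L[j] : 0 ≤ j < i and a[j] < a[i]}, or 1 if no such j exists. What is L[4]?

2

   i    0    1    2    3    4    5    6    7    8
a[i]    2   24   14   15   11   15   21    2    7
L[i]    1    2    2    3    2    3    4    1    2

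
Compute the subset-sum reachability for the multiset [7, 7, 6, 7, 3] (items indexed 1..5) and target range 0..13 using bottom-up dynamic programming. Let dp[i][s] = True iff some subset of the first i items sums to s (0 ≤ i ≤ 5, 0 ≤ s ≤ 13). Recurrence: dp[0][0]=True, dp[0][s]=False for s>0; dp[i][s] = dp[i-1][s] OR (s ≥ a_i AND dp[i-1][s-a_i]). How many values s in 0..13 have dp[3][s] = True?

4

i\s   0   1   2   3   4   5   6   7   8   9  10  11  12  13
  0   T   F   F   F   F   F   F   F   F   F   F   F   F   F
  1   T   F   F   F   F   F   F   T   F   F   F   F   F   F
  2   T   F   F   F   F   F   F   T   F   F   F   F   F   F
  3   T   F   F   F   F   F   T   T   F   F   F   F   F   T
  4   T   F   F   F   F   F   T   T   F   F   F   F   F   T
  5   T   F   F   T   F   F   T   T   F   T   T   F   F   T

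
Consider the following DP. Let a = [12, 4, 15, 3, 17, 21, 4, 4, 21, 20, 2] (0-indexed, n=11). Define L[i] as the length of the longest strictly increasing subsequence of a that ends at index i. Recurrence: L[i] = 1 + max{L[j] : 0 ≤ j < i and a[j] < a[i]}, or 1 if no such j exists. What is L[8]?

   i    0    1    2    3    4    5    6    7    8    9   10
a[i]   12    4   15    3   17   21    4    4   21   20    2
L[i]    1    1    2    1    3    4    2    2    4    4    1

4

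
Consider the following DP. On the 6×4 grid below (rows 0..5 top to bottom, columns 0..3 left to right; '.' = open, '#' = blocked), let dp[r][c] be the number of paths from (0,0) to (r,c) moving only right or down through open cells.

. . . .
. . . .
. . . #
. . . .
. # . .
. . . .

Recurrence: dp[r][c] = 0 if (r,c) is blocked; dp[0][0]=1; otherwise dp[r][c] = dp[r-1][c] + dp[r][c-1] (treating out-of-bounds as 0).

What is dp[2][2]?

r\c   0   1   2   3
  0   1   1   1   1
  1   1   2   3   4
  2   1   3   6   0
  3   1   4  10  10
  4   1   0  10  20
  5   1   1  11  31

6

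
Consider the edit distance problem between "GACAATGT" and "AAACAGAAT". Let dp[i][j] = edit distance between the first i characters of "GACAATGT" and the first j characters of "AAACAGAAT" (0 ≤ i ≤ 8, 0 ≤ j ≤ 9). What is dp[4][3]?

2

   ''  A  A  A  C  A  G  A  A  T
''  0  1  2  3  4  5  6  7  8  9
 G  1  1  2  3  4  5  5  6  7  8
 A  2  1  1  2  3  4  5  5  6  7
 C  3  2  2  2  2  3  4  5  6  7
 A  4  3  2  2  3  2  3  4  5  6
 A  5  4  3  2  3  3  3  3  4  5
 T  6  5  4  3  3  4  4  4  4  4
 G  7  6  5  4  4  4  4  5  5  5
 T  8  7  6  5  5  5  5  5  6  5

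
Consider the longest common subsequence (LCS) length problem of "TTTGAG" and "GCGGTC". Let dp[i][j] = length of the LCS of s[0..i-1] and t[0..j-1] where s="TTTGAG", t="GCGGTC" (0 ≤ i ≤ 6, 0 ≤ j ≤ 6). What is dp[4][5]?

   ''  G  C  G  G  T  C
''  0  0  0  0  0  0  0
 T  0  0  0  0  0  1  1
 T  0  0  0  0  0  1  1
 T  0  0  0  0  0  1  1
 G  0  1  1  1  1  1  1
 A  0  1  1  1  1  1  1
 G  0  1  1  2  2  2  2

1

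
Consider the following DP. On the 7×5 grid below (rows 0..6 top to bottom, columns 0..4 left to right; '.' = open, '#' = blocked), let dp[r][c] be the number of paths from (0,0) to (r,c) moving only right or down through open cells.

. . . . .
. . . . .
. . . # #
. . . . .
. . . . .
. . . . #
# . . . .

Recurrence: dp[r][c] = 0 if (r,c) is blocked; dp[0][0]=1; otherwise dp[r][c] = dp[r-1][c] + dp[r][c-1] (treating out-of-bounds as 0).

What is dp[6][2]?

r\c   0   1   2   3   4
  0   1   1   1   1   1
  1   1   2   3   4   5
  2   1   3   6   0   0
  3   1   4  10  10  10
  4   1   5  15  25  35
  5   1   6  21  46   0
  6   0   6  27  73  73

27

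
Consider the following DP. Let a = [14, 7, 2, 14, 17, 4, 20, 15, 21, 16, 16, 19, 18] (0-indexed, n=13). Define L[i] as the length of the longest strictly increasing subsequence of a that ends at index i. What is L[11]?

   i    0    1    2    3    4    5    6    7    8    9   10   11   12
a[i]   14    7    2   14   17    4   20   15   21   16   16   19   18
L[i]    1    1    1    2    3    2    4    3    5    4    4    5    5

5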